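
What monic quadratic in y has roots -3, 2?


p(y) = (y + 3)(y - 2)
Expand: y^2 + y - 6


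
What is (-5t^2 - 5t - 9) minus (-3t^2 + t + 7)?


Distribute the minus sign:
  (-5t^2 - 5t - 9)
- (-3t^2 + t + 7)
Negate second polynomial: 3t^2 - t - 7
Add: -2t^2 - 6t - 16


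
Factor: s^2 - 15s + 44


Roots satisfy r1 + r2 = -b/a = 15 and r1*r2 = c/a = 44.
So r1 = 4, r2 = 11.
s^2 - 15s + 44 = (s - r1)(s - r2) = (s - 4)(s - 11)


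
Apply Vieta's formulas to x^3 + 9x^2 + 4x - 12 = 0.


Monic cubic x^3+bx^2+cx+d=0: sum=-b, pairwise sum=c, product=-d.
b=9, c=4, d=-12
r1+r2+r3 = -9
r1r2+r1r3+r2r3 = 4
r1r2r3 = 12


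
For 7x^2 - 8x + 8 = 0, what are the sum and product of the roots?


For ax^2+bx+c=0: sum = -b/a, product = c/a.
a=7, b=-8, c=8
Sum = -(-8)/7 = 8/7
Product = (8)/7 = 8/7


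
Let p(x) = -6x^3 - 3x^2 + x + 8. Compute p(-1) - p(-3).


p(-1) = 10
p(-3) = 140
p(-1) - p(-3) = 10 - 140 = -130


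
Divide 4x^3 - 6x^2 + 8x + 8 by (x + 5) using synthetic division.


Synthetic division with c = -5. Coefficients: 4, -6, 8, 8
Bring down 4.
  4 * -5 = -20; -20 - 6 = -26
  -26 * -5 = 130; 130 + 8 = 138
  138 * -5 = -690; -690 + 8 = -682
Quotient: 4x^2 - 26x + 138, Remainder: -682


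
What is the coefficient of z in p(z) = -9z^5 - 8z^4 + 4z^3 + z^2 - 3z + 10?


Read off the coefficient of z: -3


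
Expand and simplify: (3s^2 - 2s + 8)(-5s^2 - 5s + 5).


Distribute each term of the first polynomial:
  (3s^2)(-5s^2 - 5s + 5) = -15s^4 - 15s^3 + 15s^2
  (-2s)(-5s^2 - 5s + 5) = 10s^3 + 10s^2 - 10s
  (8)(-5s^2 - 5s + 5) = -40s^2 - 40s + 40
Sum: -15s^4 - 5s^3 - 15s^2 - 50s + 40


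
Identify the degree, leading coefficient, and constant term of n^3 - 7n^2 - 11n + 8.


Highest power of n is 3, with coefficient 1. Constant term is 8.
Degree = 3, leading coefficient = 1, constant term = 8


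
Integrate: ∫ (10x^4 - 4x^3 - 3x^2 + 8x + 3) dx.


Reverse power rule on each term:
  ∫ 10x^4 dx = 2x^5
  ∫ -4x^3 dx = -x^4
  ∫ -3x^2 dx = -x^3
  ∫ 8x dx = 4x^2
  ∫ 3 dx = 3x
F(x) = 2x^5 - x^4 - x^3 + 4x^2 + 3x + C


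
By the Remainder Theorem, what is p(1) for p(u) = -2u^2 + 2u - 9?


By the Remainder Theorem, the remainder equals p(1):
  -2*(1)^2 = -2
  2*(1)^1 = 2
  constant: -9
Sum: -2 + 2 - 9 = -9


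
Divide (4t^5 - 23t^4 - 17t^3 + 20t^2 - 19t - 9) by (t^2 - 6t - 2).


(4t^5 - 23t^4 - 17t^3 + 20t^2 - 19t - 9) / (t^2 - 6t - 2)
Step 1: 4t^3 * (t^2 - 6t - 2) = 4t^5 - 24t^4 - 8t^3; subtract.
Step 2: t^2 * (t^2 - 6t - 2) = t^4 - 6t^3 - 2t^2; subtract.
Step 3: -3t * (t^2 - 6t - 2) = -3t^3 + 18t^2 + 6t; subtract.
Step 4: 4 * (t^2 - 6t - 2) = 4t^2 - 24t - 8; subtract.
Quotient: 4t^3 + t^2 - 3t + 4, Remainder: -t - 1


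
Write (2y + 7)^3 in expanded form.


Expand (2y + 7)^3 by repeated multiplication:
  (2y + 7)^2 = 4y^2 + 28y + 49
= 8y^3 + 84y^2 + 294y + 343


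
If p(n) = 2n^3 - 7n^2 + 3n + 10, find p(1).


Using direct substitution:
  2 * (1)^3 = 2
  -7 * (1)^2 = -7
  3 * (1)^1 = 3
  constant: 10
Sum = 2 - 7 + 3 + 10 = 8


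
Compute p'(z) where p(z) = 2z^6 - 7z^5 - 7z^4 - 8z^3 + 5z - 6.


Apply the power rule term by term:
  d/dz(2z^6) = 12z^5
  d/dz(-7z^5) = -35z^4
  d/dz(-7z^4) = -28z^3
  d/dz(-8z^3) = -24z^2
  d/dz(5z) = 5
  d/dz(-6) = 0
p'(z) = 12z^5 - 35z^4 - 28z^3 - 24z^2 + 5


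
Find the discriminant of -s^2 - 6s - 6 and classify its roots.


D = b^2 - 4ac = (-6)^2 - 4(-1)(-6) = 36 - 24 = 12
Since D > 0: two distinct irrational roots


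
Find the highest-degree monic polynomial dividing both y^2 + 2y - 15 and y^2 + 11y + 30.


Factor each:
  y^2 + 2y - 15 = (y + 5)(y - 3)
  y^2 + 11y + 30 = (y + 5)(y + 6)
Common monic factor: y + 5


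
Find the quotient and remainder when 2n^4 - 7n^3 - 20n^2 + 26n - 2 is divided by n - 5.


(2n^4 - 7n^3 - 20n^2 + 26n - 2) / (n - 5)
Step 1: 2n^3 * (n - 5) = 2n^4 - 10n^3; subtract.
Step 2: 3n^2 * (n - 5) = 3n^3 - 15n^2; subtract.
Step 3: -5n * (n - 5) = -5n^2 + 25n; subtract.
Step 4: 1 * (n - 5) = n - 5; subtract.
Quotient: 2n^3 + 3n^2 - 5n + 1, Remainder: 3


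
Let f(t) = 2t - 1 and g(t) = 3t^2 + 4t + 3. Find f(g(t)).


Substitute g(t) into f:
f(g(t)) = 2*(3t^2 + 4t + 3) + (-1)
Expand and combine: 6t^2 + 8t + 5


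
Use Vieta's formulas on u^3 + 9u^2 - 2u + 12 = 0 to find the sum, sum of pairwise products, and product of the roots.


Monic cubic u^3+bu^2+cu+d=0: sum=-b, pairwise sum=c, product=-d.
b=9, c=-2, d=12
r1+r2+r3 = -9
r1r2+r1r3+r2r3 = -2
r1r2r3 = -12


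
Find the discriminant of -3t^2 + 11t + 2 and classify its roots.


D = b^2 - 4ac = (11)^2 - 4(-3)(2) = 121 + 24 = 145
Since D > 0: two distinct irrational roots


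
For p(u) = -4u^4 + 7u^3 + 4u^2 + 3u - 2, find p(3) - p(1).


p(3) = -92
p(1) = 8
p(3) - p(1) = -92 - 8 = -100


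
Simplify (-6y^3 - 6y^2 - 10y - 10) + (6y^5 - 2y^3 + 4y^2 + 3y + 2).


Align terms by degree and add:
  -6y^3 - 6y^2 - 10y - 10
+ 6y^5 - 2y^3 + 4y^2 + 3y + 2
= 6y^5 - 8y^3 - 2y^2 - 7y - 8


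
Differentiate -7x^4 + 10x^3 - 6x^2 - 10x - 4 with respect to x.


Apply the power rule term by term:
  d/dx(-7x^4) = -28x^3
  d/dx(10x^3) = 30x^2
  d/dx(-6x^2) = -12x
  d/dx(-10x) = -10
  d/dx(-4) = 0
p'(x) = -28x^3 + 30x^2 - 12x - 10


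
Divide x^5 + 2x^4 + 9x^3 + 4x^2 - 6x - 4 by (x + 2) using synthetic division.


Synthetic division with c = -2. Coefficients: 1, 2, 9, 4, -6, -4
Bring down 1.
  1 * -2 = -2; -2 + 2 = 0
  0 * -2 = 0; 0 + 9 = 9
  9 * -2 = -18; -18 + 4 = -14
  -14 * -2 = 28; 28 - 6 = 22
  22 * -2 = -44; -44 - 4 = -48
Quotient: x^4 + 9x^2 - 14x + 22, Remainder: -48


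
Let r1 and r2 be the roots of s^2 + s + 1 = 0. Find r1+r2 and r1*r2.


For as^2+bs+c=0: sum = -b/a, product = c/a.
a=1, b=1, c=1
Sum = -(1)/1 = -1
Product = (1)/1 = 1


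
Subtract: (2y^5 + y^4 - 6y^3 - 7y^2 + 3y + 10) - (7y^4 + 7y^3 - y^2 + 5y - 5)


Distribute the minus sign:
  (2y^5 + y^4 - 6y^3 - 7y^2 + 3y + 10)
- (7y^4 + 7y^3 - y^2 + 5y - 5)
Negate second polynomial: -7y^4 - 7y^3 + y^2 - 5y + 5
Add: 2y^5 - 6y^4 - 13y^3 - 6y^2 - 2y + 15


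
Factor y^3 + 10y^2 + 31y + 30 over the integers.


Try integer roots (divisors of 30). y=-3: p(-3)=0.
Divide out (y + 3): quotient is y^2 + 7y + 10.
Factor the quadratic: (y + 5)(y + 2)
Result: (y + 3)(y + 5)(y + 2)


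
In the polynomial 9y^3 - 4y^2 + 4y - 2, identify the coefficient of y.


Read off the coefficient of y: 4


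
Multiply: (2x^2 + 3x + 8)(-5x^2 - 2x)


Distribute each term of the first polynomial:
  (2x^2)(-5x^2 - 2x) = -10x^4 - 4x^3
  (3x)(-5x^2 - 2x) = -15x^3 - 6x^2
  (8)(-5x^2 - 2x) = -40x^2 - 16x
Sum: -10x^4 - 19x^3 - 46x^2 - 16x


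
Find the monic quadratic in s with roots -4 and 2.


p(s) = (s + 4)(s - 2)
Expand: s^2 + 2s - 8


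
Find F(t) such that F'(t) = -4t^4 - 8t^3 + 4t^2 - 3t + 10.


Reverse power rule on each term:
  ∫ -4t^4 dt = -(4/5)t^5
  ∫ -8t^3 dt = -2t^4
  ∫ 4t^2 dt = (4/3)t^3
  ∫ -3t dt = -(3/2)t^2
  ∫ 10 dt = 10t
F(t) = -(4/5)t^5 - 2t^4 + (4/3)t^3 - (3/2)t^2 + 10t + C


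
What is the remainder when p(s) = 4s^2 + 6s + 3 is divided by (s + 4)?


By the Remainder Theorem, the remainder equals p(-4):
  4*(-4)^2 = 64
  6*(-4)^1 = -24
  constant: 3
Sum: 64 - 24 + 3 = 43


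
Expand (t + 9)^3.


Expand (t + 9)^3 by repeated multiplication:
  (t + 9)^2 = t^2 + 18t + 81
= t^3 + 27t^2 + 243t + 729


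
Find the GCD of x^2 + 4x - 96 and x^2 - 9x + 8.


Factor each:
  x^2 + 4x - 96 = (x - 8)(x + 12)
  x^2 - 9x + 8 = (x - 8)(x - 1)
Common monic factor: x - 8


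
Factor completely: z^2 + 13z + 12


Roots satisfy r1 + r2 = -b/a = -13 and r1*r2 = c/a = 12.
So r1 = -12, r2 = -1.
z^2 + 13z + 12 = (z - r1)(z - r2) = (z + 12)(z + 1)


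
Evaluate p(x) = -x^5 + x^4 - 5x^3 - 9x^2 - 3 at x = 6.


Using direct substitution:
  -1 * (6)^5 = -7776
  1 * (6)^4 = 1296
  -5 * (6)^3 = -1080
  -9 * (6)^2 = -324
  0 * (6)^1 = 0
  constant: -3
Sum = -7776 + 1296 - 1080 - 324 + 0 - 3 = -7887


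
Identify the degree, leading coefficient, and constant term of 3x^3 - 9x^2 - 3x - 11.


Highest power of x is 3, with coefficient 3. Constant term is -11.
Degree = 3, leading coefficient = 3, constant term = -11


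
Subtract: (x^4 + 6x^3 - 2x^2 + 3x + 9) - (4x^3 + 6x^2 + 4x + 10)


Distribute the minus sign:
  (x^4 + 6x^3 - 2x^2 + 3x + 9)
- (4x^3 + 6x^2 + 4x + 10)
Negate second polynomial: -4x^3 - 6x^2 - 4x - 10
Add: x^4 + 2x^3 - 8x^2 - x - 1


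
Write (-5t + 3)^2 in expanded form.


Expand (-5t + 3)^2 by repeated multiplication:
= 25t^2 - 30t + 9


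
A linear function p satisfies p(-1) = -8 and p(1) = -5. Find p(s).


p(s) = ms + b. Using p(-1)=-8, p(1)=-5:
m = (-8 + 5)/(-1 - 1) = -3/-2 = 3/2
b = -8 - m*(-1) = -8 + 3/2 = -13/2
p(s) = (3/2)s - (13/2)


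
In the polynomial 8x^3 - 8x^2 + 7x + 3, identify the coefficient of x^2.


Read off the coefficient of x^2: -8


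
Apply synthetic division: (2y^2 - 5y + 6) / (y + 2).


Synthetic division with c = -2. Coefficients: 2, -5, 6
Bring down 2.
  2 * -2 = -4; -4 - 5 = -9
  -9 * -2 = 18; 18 + 6 = 24
Quotient: 2y - 9, Remainder: 24


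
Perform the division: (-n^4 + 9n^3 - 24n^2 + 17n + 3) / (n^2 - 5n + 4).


(-n^4 + 9n^3 - 24n^2 + 17n + 3) / (n^2 - 5n + 4)
Step 1: -n^2 * (n^2 - 5n + 4) = -n^4 + 5n^3 - 4n^2; subtract.
Step 2: 4n * (n^2 - 5n + 4) = 4n^3 - 20n^2 + 16n; subtract.
Step 3: 0 * (n^2 - 5n + 4) = 0; subtract.
Quotient: -n^2 + 4n, Remainder: n + 3


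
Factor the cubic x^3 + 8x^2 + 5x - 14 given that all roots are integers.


Try integer roots (divisors of -14). x=-2: p(-2)=0.
Divide out (x + 2): quotient is x^2 + 6x - 7.
Factor the quadratic: (x + 7)(x - 1)
Result: (x + 2)(x + 7)(x - 1)


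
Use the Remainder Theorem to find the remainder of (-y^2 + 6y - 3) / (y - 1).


By the Remainder Theorem, the remainder equals p(1):
  -1*(1)^2 = -1
  6*(1)^1 = 6
  constant: -3
Sum: -1 + 6 - 3 = 2


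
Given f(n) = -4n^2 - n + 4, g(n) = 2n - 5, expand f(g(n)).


Substitute g(n) into f:
f(g(n)) = -4*(2n - 5)^2 + (-1)*(2n - 5) + 4
(2n - 5)^2 = 4n^2 - 20n + 25
Expand and combine: -16n^2 + 78n - 91


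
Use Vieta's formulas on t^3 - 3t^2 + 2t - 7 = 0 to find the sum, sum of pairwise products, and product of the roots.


Monic cubic t^3+bt^2+ct+d=0: sum=-b, pairwise sum=c, product=-d.
b=-3, c=2, d=-7
r1+r2+r3 = 3
r1r2+r1r3+r2r3 = 2
r1r2r3 = 7


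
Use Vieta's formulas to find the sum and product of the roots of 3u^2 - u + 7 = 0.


For au^2+bu+c=0: sum = -b/a, product = c/a.
a=3, b=-1, c=7
Sum = -(-1)/3 = 1/3
Product = (7)/3 = 7/3


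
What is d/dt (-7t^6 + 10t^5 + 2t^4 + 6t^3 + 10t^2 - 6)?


Apply the power rule term by term:
  d/dt(-7t^6) = -42t^5
  d/dt(10t^5) = 50t^4
  d/dt(2t^4) = 8t^3
  d/dt(6t^3) = 18t^2
  d/dt(10t^2) = 20t
  d/dt(-6) = 0
p'(t) = -42t^5 + 50t^4 + 8t^3 + 18t^2 + 20t


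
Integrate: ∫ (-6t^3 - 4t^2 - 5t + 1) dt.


Reverse power rule on each term:
  ∫ -6t^3 dt = -(3/2)t^4
  ∫ -4t^2 dt = -(4/3)t^3
  ∫ -5t dt = -(5/2)t^2
  ∫ 1 dt = t
F(t) = -(3/2)t^4 - (4/3)t^3 - (5/2)t^2 + t + C


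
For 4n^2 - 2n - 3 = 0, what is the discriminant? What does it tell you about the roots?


D = b^2 - 4ac = (-2)^2 - 4(4)(-3) = 4 + 48 = 52
Since D > 0: two distinct irrational roots


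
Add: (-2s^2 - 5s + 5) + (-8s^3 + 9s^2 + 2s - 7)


Align terms by degree and add:
  -2s^2 - 5s + 5
  -8s^3 + 9s^2 + 2s - 7
= -8s^3 + 7s^2 - 3s - 2


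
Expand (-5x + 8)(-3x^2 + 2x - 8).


Distribute each term of the first polynomial:
  (-5x)(-3x^2 + 2x - 8) = 15x^3 - 10x^2 + 40x
  (8)(-3x^2 + 2x - 8) = -24x^2 + 16x - 64
Sum: 15x^3 - 34x^2 + 56x - 64


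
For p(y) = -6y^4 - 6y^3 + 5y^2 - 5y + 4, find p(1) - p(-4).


p(1) = -8
p(-4) = -1048
p(1) - p(-4) = -8 + 1048 = 1040


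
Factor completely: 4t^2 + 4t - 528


Roots satisfy r1 + r2 = -b/a = -1 and r1*r2 = c/a = -132.
So r1 = 11, r2 = -12.
4t^2 + 4t - 528 = 4(t - r1)(t - r2) = 4(t - 11)(t + 12)


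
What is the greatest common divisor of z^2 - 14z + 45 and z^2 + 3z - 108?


Factor each:
  z^2 - 14z + 45 = (z - 9)(z - 5)
  z^2 + 3z - 108 = (z - 9)(z + 12)
Common monic factor: z - 9


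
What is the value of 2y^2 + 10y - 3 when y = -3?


Using direct substitution:
  2 * (-3)^2 = 18
  10 * (-3)^1 = -30
  constant: -3
Sum = 18 - 30 - 3 = -15


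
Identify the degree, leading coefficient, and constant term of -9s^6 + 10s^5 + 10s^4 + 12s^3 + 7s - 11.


Highest power of s is 6, with coefficient -9. Constant term is -11.
Degree = 6, leading coefficient = -9, constant term = -11


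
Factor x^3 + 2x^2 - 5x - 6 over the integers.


Try integer roots (divisors of -6). x=-3: p(-3)=0.
Divide out (x + 3): quotient is x^2 - x - 2.
Factor the quadratic: (x + 1)(x - 2)
Result: (x + 3)(x + 1)(x - 2)


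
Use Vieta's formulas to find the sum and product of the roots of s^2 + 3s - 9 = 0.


For as^2+bs+c=0: sum = -b/a, product = c/a.
a=1, b=3, c=-9
Sum = -(3)/1 = -3
Product = (-9)/1 = -9


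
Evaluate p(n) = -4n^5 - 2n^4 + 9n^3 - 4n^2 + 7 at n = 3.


Using direct substitution:
  -4 * (3)^5 = -972
  -2 * (3)^4 = -162
  9 * (3)^3 = 243
  -4 * (3)^2 = -36
  0 * (3)^1 = 0
  constant: 7
Sum = -972 - 162 + 243 - 36 + 0 + 7 = -920


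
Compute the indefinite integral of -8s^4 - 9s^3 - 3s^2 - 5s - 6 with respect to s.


Reverse power rule on each term:
  ∫ -8s^4 ds = -(8/5)s^5
  ∫ -9s^3 ds = -(9/4)s^4
  ∫ -3s^2 ds = -s^3
  ∫ -5s ds = -(5/2)s^2
  ∫ -6 ds = -6s
F(s) = -(8/5)s^5 - (9/4)s^4 - s^3 - (5/2)s^2 - 6s + C


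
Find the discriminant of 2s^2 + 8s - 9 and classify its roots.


D = b^2 - 4ac = (8)^2 - 4(2)(-9) = 64 + 72 = 136
Since D > 0: two distinct irrational roots


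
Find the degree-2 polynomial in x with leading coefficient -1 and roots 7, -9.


p(x) = -(x - 7)(x + 9)
Expand: -x^2 - 2x + 63


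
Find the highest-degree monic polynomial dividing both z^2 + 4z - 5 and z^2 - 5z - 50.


Factor each:
  z^2 + 4z - 5 = (z + 5)(z - 1)
  z^2 - 5z - 50 = (z + 5)(z - 10)
Common monic factor: z + 5


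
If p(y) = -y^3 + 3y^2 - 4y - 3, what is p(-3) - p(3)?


p(-3) = 63
p(3) = -15
p(-3) - p(3) = 63 + 15 = 78


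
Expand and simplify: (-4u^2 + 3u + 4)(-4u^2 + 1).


Distribute each term of the first polynomial:
  (-4u^2)(-4u^2 + 1) = 16u^4 - 4u^2
  (3u)(-4u^2 + 1) = -12u^3 + 3u
  (4)(-4u^2 + 1) = -16u^2 + 4
Sum: 16u^4 - 12u^3 - 20u^2 + 3u + 4


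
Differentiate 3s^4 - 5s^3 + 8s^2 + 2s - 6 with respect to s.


Apply the power rule term by term:
  d/ds(3s^4) = 12s^3
  d/ds(-5s^3) = -15s^2
  d/ds(8s^2) = 16s
  d/ds(2s) = 2
  d/ds(-6) = 0
p'(s) = 12s^3 - 15s^2 + 16s + 2


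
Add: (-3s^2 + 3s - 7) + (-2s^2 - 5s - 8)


Align terms by degree and add:
  -3s^2 + 3s - 7
  -2s^2 - 5s - 8
= -5s^2 - 2s - 15


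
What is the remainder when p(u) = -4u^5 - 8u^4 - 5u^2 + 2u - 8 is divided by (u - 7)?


By the Remainder Theorem, the remainder equals p(7):
  -4*(7)^5 = -67228
  -8*(7)^4 = -19208
  0*(7)^3 = 0
  -5*(7)^2 = -245
  2*(7)^1 = 14
  constant: -8
Sum: -67228 - 19208 + 0 - 245 + 14 - 8 = -86675


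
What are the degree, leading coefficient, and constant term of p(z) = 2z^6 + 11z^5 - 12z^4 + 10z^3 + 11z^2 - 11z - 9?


Highest power of z is 6, with coefficient 2. Constant term is -9.
Degree = 6, leading coefficient = 2, constant term = -9


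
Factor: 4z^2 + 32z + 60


Roots satisfy r1 + r2 = -b/a = -8 and r1*r2 = c/a = 15.
So r1 = -5, r2 = -3.
4z^2 + 32z + 60 = 4(z - r1)(z - r2) = 4(z + 5)(z + 3)


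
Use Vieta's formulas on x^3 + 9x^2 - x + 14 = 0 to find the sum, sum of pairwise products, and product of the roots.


Monic cubic x^3+bx^2+cx+d=0: sum=-b, pairwise sum=c, product=-d.
b=9, c=-1, d=14
r1+r2+r3 = -9
r1r2+r1r3+r2r3 = -1
r1r2r3 = -14


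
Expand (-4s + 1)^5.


Expand (-4s + 1)^5 by repeated multiplication:
  (-4s + 1)^2 = 16s^2 - 8s + 1
  (-4s + 1)^3 = -64s^3 + 48s^2 - 12s + 1
  (-4s + 1)^4 = 256s^4 - 256s^3 + 96s^2 - 16s + 1
= -1024s^5 + 1280s^4 - 640s^3 + 160s^2 - 20s + 1


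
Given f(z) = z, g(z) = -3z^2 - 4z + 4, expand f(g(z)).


Substitute g(z) into f:
f(g(z)) = 1*(-3z^2 - 4z + 4)
Expand and combine: -3z^2 - 4z + 4


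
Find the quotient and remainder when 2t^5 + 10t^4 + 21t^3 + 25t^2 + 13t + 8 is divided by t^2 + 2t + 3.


(2t^5 + 10t^4 + 21t^3 + 25t^2 + 13t + 8) / (t^2 + 2t + 3)
Step 1: 2t^3 * (t^2 + 2t + 3) = 2t^5 + 4t^4 + 6t^3; subtract.
Step 2: 6t^2 * (t^2 + 2t + 3) = 6t^4 + 12t^3 + 18t^2; subtract.
Step 3: 3t * (t^2 + 2t + 3) = 3t^3 + 6t^2 + 9t; subtract.
Step 4: 1 * (t^2 + 2t + 3) = t^2 + 2t + 3; subtract.
Quotient: 2t^3 + 6t^2 + 3t + 1, Remainder: 2t + 5


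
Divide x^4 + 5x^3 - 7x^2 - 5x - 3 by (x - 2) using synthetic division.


Synthetic division with c = 2. Coefficients: 1, 5, -7, -5, -3
Bring down 1.
  1 * 2 = 2; 2 + 5 = 7
  7 * 2 = 14; 14 - 7 = 7
  7 * 2 = 14; 14 - 5 = 9
  9 * 2 = 18; 18 - 3 = 15
Quotient: x^3 + 7x^2 + 7x + 9, Remainder: 15


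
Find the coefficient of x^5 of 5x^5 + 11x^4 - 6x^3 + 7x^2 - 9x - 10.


Read off the coefficient of x^5: 5


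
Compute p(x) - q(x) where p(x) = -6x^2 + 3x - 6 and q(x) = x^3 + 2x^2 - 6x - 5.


Distribute the minus sign:
  (-6x^2 + 3x - 6)
- (x^3 + 2x^2 - 6x - 5)
Negate second polynomial: -x^3 - 2x^2 + 6x + 5
Add: -x^3 - 8x^2 + 9x - 1


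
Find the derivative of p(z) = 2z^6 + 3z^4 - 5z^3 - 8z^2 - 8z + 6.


Apply the power rule term by term:
  d/dz(2z^6) = 12z^5
  d/dz(3z^4) = 12z^3
  d/dz(-5z^3) = -15z^2
  d/dz(-8z^2) = -16z
  d/dz(-8z) = -8
  d/dz(6) = 0
p'(z) = 12z^5 + 12z^3 - 15z^2 - 16z - 8


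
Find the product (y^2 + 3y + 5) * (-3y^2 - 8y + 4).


Distribute each term of the first polynomial:
  (y^2)(-3y^2 - 8y + 4) = -3y^4 - 8y^3 + 4y^2
  (3y)(-3y^2 - 8y + 4) = -9y^3 - 24y^2 + 12y
  (5)(-3y^2 - 8y + 4) = -15y^2 - 40y + 20
Sum: -3y^4 - 17y^3 - 35y^2 - 28y + 20


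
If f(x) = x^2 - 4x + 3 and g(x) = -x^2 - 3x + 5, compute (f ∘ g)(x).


Substitute g(x) into f:
f(g(x)) = 1*(-x^2 - 3x + 5)^2 + (-4)*(-x^2 - 3x + 5) + 3
(-x^2 - 3x + 5)^2 = x^4 + 6x^3 - x^2 - 30x + 25
Expand and combine: x^4 + 6x^3 + 3x^2 - 18x + 8


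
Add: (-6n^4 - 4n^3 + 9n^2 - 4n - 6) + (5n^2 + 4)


Align terms by degree and add:
  -6n^4 - 4n^3 + 9n^2 - 4n - 6
+ 5n^2 + 4
= -6n^4 - 4n^3 + 14n^2 - 4n - 2


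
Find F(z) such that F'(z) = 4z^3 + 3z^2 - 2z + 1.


Reverse power rule on each term:
  ∫ 4z^3 dz = z^4
  ∫ 3z^2 dz = z^3
  ∫ -2z dz = -z^2
  ∫ 1 dz = z
F(z) = z^4 + z^3 - z^2 + z + C


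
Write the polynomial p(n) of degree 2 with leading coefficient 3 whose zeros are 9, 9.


p(n) = 3(n - 9)(n - 9)
Expand: 3n^2 - 54n + 243


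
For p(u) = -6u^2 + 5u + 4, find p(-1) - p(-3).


p(-1) = -7
p(-3) = -65
p(-1) - p(-3) = -7 + 65 = 58


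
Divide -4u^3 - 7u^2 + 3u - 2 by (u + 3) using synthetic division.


Synthetic division with c = -3. Coefficients: -4, -7, 3, -2
Bring down -4.
  -4 * -3 = 12; 12 - 7 = 5
  5 * -3 = -15; -15 + 3 = -12
  -12 * -3 = 36; 36 - 2 = 34
Quotient: -4u^2 + 5u - 12, Remainder: 34


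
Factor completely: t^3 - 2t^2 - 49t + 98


Try integer roots (divisors of 98). t=7: p(7)=0.
Divide out (t - 7): quotient is t^2 + 5t - 14.
Factor the quadratic: (t - 2)(t + 7)
Result: (t - 7)(t - 2)(t + 7)


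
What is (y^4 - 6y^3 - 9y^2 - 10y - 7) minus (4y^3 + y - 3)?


Distribute the minus sign:
  (y^4 - 6y^3 - 9y^2 - 10y - 7)
- (4y^3 + y - 3)
Negate second polynomial: -4y^3 - y + 3
Add: y^4 - 10y^3 - 9y^2 - 11y - 4


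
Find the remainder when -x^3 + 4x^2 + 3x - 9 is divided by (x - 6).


By the Remainder Theorem, the remainder equals p(6):
  -1*(6)^3 = -216
  4*(6)^2 = 144
  3*(6)^1 = 18
  constant: -9
Sum: -216 + 144 + 18 - 9 = -63


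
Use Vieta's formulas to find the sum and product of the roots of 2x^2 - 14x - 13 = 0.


For ax^2+bx+c=0: sum = -b/a, product = c/a.
a=2, b=-14, c=-13
Sum = -(-14)/2 = 7
Product = (-13)/2 = -13/2


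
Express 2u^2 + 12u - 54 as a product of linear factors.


Roots satisfy r1 + r2 = -b/a = -6 and r1*r2 = c/a = -27.
So r1 = 3, r2 = -9.
2u^2 + 12u - 54 = 2(u - r1)(u - r2) = 2(u - 3)(u + 9)


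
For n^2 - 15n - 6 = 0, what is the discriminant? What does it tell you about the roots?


D = b^2 - 4ac = (-15)^2 - 4(1)(-6) = 225 + 24 = 249
Since D > 0: two distinct irrational roots


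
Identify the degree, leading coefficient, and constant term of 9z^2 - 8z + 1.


Highest power of z is 2, with coefficient 9. Constant term is 1.
Degree = 2, leading coefficient = 9, constant term = 1


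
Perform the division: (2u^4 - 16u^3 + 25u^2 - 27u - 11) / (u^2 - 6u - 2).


(2u^4 - 16u^3 + 25u^2 - 27u - 11) / (u^2 - 6u - 2)
Step 1: 2u^2 * (u^2 - 6u - 2) = 2u^4 - 12u^3 - 4u^2; subtract.
Step 2: -4u * (u^2 - 6u - 2) = -4u^3 + 24u^2 + 8u; subtract.
Step 3: 5 * (u^2 - 6u - 2) = 5u^2 - 30u - 10; subtract.
Quotient: 2u^2 - 4u + 5, Remainder: -5u - 1


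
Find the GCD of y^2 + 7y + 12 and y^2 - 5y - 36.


Factor each:
  y^2 + 7y + 12 = (y + 4)(y + 3)
  y^2 - 5y - 36 = (y + 4)(y - 9)
Common monic factor: y + 4


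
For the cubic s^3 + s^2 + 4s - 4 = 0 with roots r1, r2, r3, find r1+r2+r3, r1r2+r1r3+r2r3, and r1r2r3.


Monic cubic s^3+bs^2+cs+d=0: sum=-b, pairwise sum=c, product=-d.
b=1, c=4, d=-4
r1+r2+r3 = -1
r1r2+r1r3+r2r3 = 4
r1r2r3 = 4


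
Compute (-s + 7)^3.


Expand (-s + 7)^3 by repeated multiplication:
  (-s + 7)^2 = s^2 - 14s + 49
= -s^3 + 21s^2 - 147s + 343


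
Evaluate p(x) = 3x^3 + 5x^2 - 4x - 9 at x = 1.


Using direct substitution:
  3 * (1)^3 = 3
  5 * (1)^2 = 5
  -4 * (1)^1 = -4
  constant: -9
Sum = 3 + 5 - 4 - 9 = -5


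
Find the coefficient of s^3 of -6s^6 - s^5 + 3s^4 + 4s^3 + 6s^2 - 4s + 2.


Read off the coefficient of s^3: 4


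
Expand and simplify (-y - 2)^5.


Expand (-y - 2)^5 by repeated multiplication:
  (-y - 2)^2 = y^2 + 4y + 4
  (-y - 2)^3 = -y^3 - 6y^2 - 12y - 8
  (-y - 2)^4 = y^4 + 8y^3 + 24y^2 + 32y + 16
= -y^5 - 10y^4 - 40y^3 - 80y^2 - 80y - 32


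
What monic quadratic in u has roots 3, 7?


p(u) = (u - 3)(u - 7)
Expand: u^2 - 10u + 21


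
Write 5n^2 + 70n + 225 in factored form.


Roots satisfy r1 + r2 = -b/a = -14 and r1*r2 = c/a = 45.
So r1 = -9, r2 = -5.
5n^2 + 70n + 225 = 5(n - r1)(n - r2) = 5(n + 9)(n + 5)


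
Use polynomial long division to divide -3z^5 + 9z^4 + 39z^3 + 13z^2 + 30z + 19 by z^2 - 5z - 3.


(-3z^5 + 9z^4 + 39z^3 + 13z^2 + 30z + 19) / (z^2 - 5z - 3)
Step 1: -3z^3 * (z^2 - 5z - 3) = -3z^5 + 15z^4 + 9z^3; subtract.
Step 2: -6z^2 * (z^2 - 5z - 3) = -6z^4 + 30z^3 + 18z^2; subtract.
Step 3: 0 * (z^2 - 5z - 3) = 0; subtract.
Step 4: -5 * (z^2 - 5z - 3) = -5z^2 + 25z + 15; subtract.
Quotient: -3z^3 - 6z^2 - 5, Remainder: 5z + 4


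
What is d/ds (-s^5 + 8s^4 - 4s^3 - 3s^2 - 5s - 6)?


Apply the power rule term by term:
  d/ds(-s^5) = -5s^4
  d/ds(8s^4) = 32s^3
  d/ds(-4s^3) = -12s^2
  d/ds(-3s^2) = -6s
  d/ds(-5s) = -5
  d/ds(-6) = 0
p'(s) = -5s^4 + 32s^3 - 12s^2 - 6s - 5


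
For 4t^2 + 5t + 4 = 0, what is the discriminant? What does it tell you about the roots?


D = b^2 - 4ac = (5)^2 - 4(4)(4) = 25 - 64 = -39
Since D < 0: two complex conjugate roots (no real roots)


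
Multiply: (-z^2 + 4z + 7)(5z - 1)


Distribute each term of the first polynomial:
  (-z^2)(5z - 1) = -5z^3 + z^2
  (4z)(5z - 1) = 20z^2 - 4z
  (7)(5z - 1) = 35z - 7
Sum: -5z^3 + 21z^2 + 31z - 7


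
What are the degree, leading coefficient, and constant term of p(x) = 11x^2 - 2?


Highest power of x is 2, with coefficient 11. Constant term is -2.
Degree = 2, leading coefficient = 11, constant term = -2


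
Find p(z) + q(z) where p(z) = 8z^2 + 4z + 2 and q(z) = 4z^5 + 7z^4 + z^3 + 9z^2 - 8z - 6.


Align terms by degree and add:
  8z^2 + 4z + 2
+ 4z^5 + 7z^4 + z^3 + 9z^2 - 8z - 6
= 4z^5 + 7z^4 + z^3 + 17z^2 - 4z - 4


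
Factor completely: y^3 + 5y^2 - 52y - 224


Try integer roots (divisors of -224). y=7: p(7)=0.
Divide out (y - 7): quotient is y^2 + 12y + 32.
Factor the quadratic: (y + 4)(y + 8)
Result: (y - 7)(y + 4)(y + 8)


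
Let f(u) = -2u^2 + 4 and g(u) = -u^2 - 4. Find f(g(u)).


Substitute g(u) into f:
f(g(u)) = -2*(-u^2 - 4)^2 + 4
(-u^2 - 4)^2 = u^4 + 8u^2 + 16
Expand and combine: -2u^4 - 16u^2 - 28


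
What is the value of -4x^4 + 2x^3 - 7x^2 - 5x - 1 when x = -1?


Using direct substitution:
  -4 * (-1)^4 = -4
  2 * (-1)^3 = -2
  -7 * (-1)^2 = -7
  -5 * (-1)^1 = 5
  constant: -1
Sum = -4 - 2 - 7 + 5 - 1 = -9


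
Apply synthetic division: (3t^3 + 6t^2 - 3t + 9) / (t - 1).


Synthetic division with c = 1. Coefficients: 3, 6, -3, 9
Bring down 3.
  3 * 1 = 3; 3 + 6 = 9
  9 * 1 = 9; 9 - 3 = 6
  6 * 1 = 6; 6 + 9 = 15
Quotient: 3t^2 + 9t + 6, Remainder: 15


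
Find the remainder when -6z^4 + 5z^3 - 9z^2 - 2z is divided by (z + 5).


By the Remainder Theorem, the remainder equals p(-5):
  -6*(-5)^4 = -3750
  5*(-5)^3 = -625
  -9*(-5)^2 = -225
  -2*(-5)^1 = 10
  constant: 0
Sum: -3750 - 625 - 225 + 10 + 0 = -4590


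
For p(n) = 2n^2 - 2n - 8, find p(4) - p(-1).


p(4) = 16
p(-1) = -4
p(4) - p(-1) = 16 + 4 = 20


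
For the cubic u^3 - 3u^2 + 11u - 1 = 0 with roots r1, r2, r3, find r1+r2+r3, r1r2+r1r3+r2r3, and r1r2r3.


Monic cubic u^3+bu^2+cu+d=0: sum=-b, pairwise sum=c, product=-d.
b=-3, c=11, d=-1
r1+r2+r3 = 3
r1r2+r1r3+r2r3 = 11
r1r2r3 = 1


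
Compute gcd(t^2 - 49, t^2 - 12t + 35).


Factor each:
  t^2 - 49 = (t - 7)(t + 7)
  t^2 - 12t + 35 = (t - 7)(t - 5)
Common monic factor: t - 7


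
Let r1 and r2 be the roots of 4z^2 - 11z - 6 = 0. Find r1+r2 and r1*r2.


For az^2+bz+c=0: sum = -b/a, product = c/a.
a=4, b=-11, c=-6
Sum = -(-11)/4 = 11/4
Product = (-6)/4 = -3/2


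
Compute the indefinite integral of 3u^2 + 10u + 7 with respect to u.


Reverse power rule on each term:
  ∫ 3u^2 du = u^3
  ∫ 10u du = 5u^2
  ∫ 7 du = 7u
F(u) = u^3 + 5u^2 + 7u + C


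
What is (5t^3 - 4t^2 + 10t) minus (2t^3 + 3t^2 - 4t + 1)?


Distribute the minus sign:
  (5t^3 - 4t^2 + 10t)
- (2t^3 + 3t^2 - 4t + 1)
Negate second polynomial: -2t^3 - 3t^2 + 4t - 1
Add: 3t^3 - 7t^2 + 14t - 1


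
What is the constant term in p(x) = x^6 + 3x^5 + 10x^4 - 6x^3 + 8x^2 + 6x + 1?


Read off the constant term: 1


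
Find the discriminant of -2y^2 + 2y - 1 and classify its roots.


D = b^2 - 4ac = (2)^2 - 4(-2)(-1) = 4 - 8 = -4
Since D < 0: two complex conjugate roots (no real roots)


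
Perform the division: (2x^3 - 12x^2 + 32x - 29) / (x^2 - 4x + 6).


(2x^3 - 12x^2 + 32x - 29) / (x^2 - 4x + 6)
Step 1: 2x * (x^2 - 4x + 6) = 2x^3 - 8x^2 + 12x; subtract.
Step 2: -4 * (x^2 - 4x + 6) = -4x^2 + 16x - 24; subtract.
Quotient: 2x - 4, Remainder: 4x - 5


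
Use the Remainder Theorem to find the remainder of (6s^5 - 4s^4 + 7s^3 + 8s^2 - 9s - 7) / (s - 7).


By the Remainder Theorem, the remainder equals p(7):
  6*(7)^5 = 100842
  -4*(7)^4 = -9604
  7*(7)^3 = 2401
  8*(7)^2 = 392
  -9*(7)^1 = -63
  constant: -7
Sum: 100842 - 9604 + 2401 + 392 - 63 - 7 = 93961


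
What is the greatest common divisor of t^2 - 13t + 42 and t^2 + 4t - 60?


Factor each:
  t^2 - 13t + 42 = (t - 6)(t - 7)
  t^2 + 4t - 60 = (t - 6)(t + 10)
Common monic factor: t - 6


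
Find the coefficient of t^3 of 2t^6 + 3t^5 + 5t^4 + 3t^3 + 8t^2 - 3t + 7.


Read off the coefficient of t^3: 3


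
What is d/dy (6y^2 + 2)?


Apply the power rule term by term:
  d/dy(6y^2) = 12y
  d/dy(2) = 0
p'(y) = 12y


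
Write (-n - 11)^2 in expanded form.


Expand (-n - 11)^2 by repeated multiplication:
= n^2 + 22n + 121


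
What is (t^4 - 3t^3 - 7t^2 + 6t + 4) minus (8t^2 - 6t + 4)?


Distribute the minus sign:
  (t^4 - 3t^3 - 7t^2 + 6t + 4)
- (8t^2 - 6t + 4)
Negate second polynomial: -8t^2 + 6t - 4
Add: t^4 - 3t^3 - 15t^2 + 12t


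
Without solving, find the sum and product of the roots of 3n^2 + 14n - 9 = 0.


For an^2+bn+c=0: sum = -b/a, product = c/a.
a=3, b=14, c=-9
Sum = -(14)/3 = -14/3
Product = (-9)/3 = -3


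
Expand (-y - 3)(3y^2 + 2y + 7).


Distribute each term of the first polynomial:
  (-y)(3y^2 + 2y + 7) = -3y^3 - 2y^2 - 7y
  (-3)(3y^2 + 2y + 7) = -9y^2 - 6y - 21
Sum: -3y^3 - 11y^2 - 13y - 21


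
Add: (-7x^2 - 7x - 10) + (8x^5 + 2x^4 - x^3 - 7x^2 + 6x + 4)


Align terms by degree and add:
  -7x^2 - 7x - 10
+ 8x^5 + 2x^4 - x^3 - 7x^2 + 6x + 4
= 8x^5 + 2x^4 - x^3 - 14x^2 - x - 6


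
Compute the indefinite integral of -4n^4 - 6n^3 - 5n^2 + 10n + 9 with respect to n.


Reverse power rule on each term:
  ∫ -4n^4 dn = -(4/5)n^5
  ∫ -6n^3 dn = -(3/2)n^4
  ∫ -5n^2 dn = -(5/3)n^3
  ∫ 10n dn = 5n^2
  ∫ 9 dn = 9n
F(n) = -(4/5)n^5 - (3/2)n^4 - (5/3)n^3 + 5n^2 + 9n + C


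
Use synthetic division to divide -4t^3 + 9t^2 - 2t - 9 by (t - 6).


Synthetic division with c = 6. Coefficients: -4, 9, -2, -9
Bring down -4.
  -4 * 6 = -24; -24 + 9 = -15
  -15 * 6 = -90; -90 - 2 = -92
  -92 * 6 = -552; -552 - 9 = -561
Quotient: -4t^2 - 15t - 92, Remainder: -561


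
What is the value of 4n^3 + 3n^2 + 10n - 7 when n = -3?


Using direct substitution:
  4 * (-3)^3 = -108
  3 * (-3)^2 = 27
  10 * (-3)^1 = -30
  constant: -7
Sum = -108 + 27 - 30 - 7 = -118


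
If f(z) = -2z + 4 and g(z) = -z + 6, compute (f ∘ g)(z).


Substitute g(z) into f:
f(g(z)) = -2*(-z + 6) + 4
Expand and combine: 2z - 8


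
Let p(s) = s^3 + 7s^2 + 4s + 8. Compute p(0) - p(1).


p(0) = 8
p(1) = 20
p(0) - p(1) = 8 - 20 = -12


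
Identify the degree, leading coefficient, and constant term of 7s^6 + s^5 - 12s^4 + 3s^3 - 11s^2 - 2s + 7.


Highest power of s is 6, with coefficient 7. Constant term is 7.
Degree = 6, leading coefficient = 7, constant term = 7


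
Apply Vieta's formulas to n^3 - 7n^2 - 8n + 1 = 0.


Monic cubic n^3+bn^2+cn+d=0: sum=-b, pairwise sum=c, product=-d.
b=-7, c=-8, d=1
r1+r2+r3 = 7
r1r2+r1r3+r2r3 = -8
r1r2r3 = -1


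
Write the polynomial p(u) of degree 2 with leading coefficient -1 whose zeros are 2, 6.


p(u) = -(u - 2)(u - 6)
Expand: -u^2 + 8u - 12


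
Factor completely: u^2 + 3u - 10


Roots satisfy r1 + r2 = -b/a = -3 and r1*r2 = c/a = -10.
So r1 = -5, r2 = 2.
u^2 + 3u - 10 = (u - r1)(u - r2) = (u + 5)(u - 2)


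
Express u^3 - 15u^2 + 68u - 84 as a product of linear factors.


Try integer roots (divisors of -84). u=6: p(6)=0.
Divide out (u - 6): quotient is u^2 - 9u + 14.
Factor the quadratic: (u - 2)(u - 7)
Result: (u - 6)(u - 2)(u - 7)


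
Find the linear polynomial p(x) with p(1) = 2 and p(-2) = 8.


p(x) = mx + b. Using p(1)=2, p(-2)=8:
m = (2 - 8)/(1 + 2) = -6/3 = -2
b = 2 - m*(1) = 2 + 2 = 4
p(x) = -2x + 4


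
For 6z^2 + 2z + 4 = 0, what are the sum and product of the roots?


For az^2+bz+c=0: sum = -b/a, product = c/a.
a=6, b=2, c=4
Sum = -(2)/6 = -1/3
Product = (4)/6 = 2/3


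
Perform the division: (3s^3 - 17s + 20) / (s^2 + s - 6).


(3s^3 - 17s + 20) / (s^2 + s - 6)
Step 1: 3s * (s^2 + s - 6) = 3s^3 + 3s^2 - 18s; subtract.
Step 2: -3 * (s^2 + s - 6) = -3s^2 - 3s + 18; subtract.
Quotient: 3s - 3, Remainder: 4s + 2


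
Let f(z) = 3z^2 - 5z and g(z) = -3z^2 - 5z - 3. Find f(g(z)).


Substitute g(z) into f:
f(g(z)) = 3*(-3z^2 - 5z - 3)^2 + (-5)*(-3z^2 - 5z - 3)
(-3z^2 - 5z - 3)^2 = 9z^4 + 30z^3 + 43z^2 + 30z + 9
Expand and combine: 27z^4 + 90z^3 + 144z^2 + 115z + 42


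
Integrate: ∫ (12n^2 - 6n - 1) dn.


Reverse power rule on each term:
  ∫ 12n^2 dn = 4n^3
  ∫ -6n dn = -3n^2
  ∫ -1 dn = -n
F(n) = 4n^3 - 3n^2 - n + C


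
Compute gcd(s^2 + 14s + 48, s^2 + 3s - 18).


Factor each:
  s^2 + 14s + 48 = (s + 6)(s + 8)
  s^2 + 3s - 18 = (s + 6)(s - 3)
Common monic factor: s + 6


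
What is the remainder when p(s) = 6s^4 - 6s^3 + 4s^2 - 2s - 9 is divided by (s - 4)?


By the Remainder Theorem, the remainder equals p(4):
  6*(4)^4 = 1536
  -6*(4)^3 = -384
  4*(4)^2 = 64
  -2*(4)^1 = -8
  constant: -9
Sum: 1536 - 384 + 64 - 8 - 9 = 1199


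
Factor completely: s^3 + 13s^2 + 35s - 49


Try integer roots (divisors of -49). s=-7: p(-7)=0.
Divide out (s + 7): quotient is s^2 + 6s - 7.
Factor the quadratic: (s - 1)(s + 7)
Result: (s + 7)(s - 1)(s + 7)


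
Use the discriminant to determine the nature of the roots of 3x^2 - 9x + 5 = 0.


D = b^2 - 4ac = (-9)^2 - 4(3)(5) = 81 - 60 = 21
Since D > 0: two distinct irrational roots


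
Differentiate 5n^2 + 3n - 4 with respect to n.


Apply the power rule term by term:
  d/dn(5n^2) = 10n
  d/dn(3n) = 3
  d/dn(-4) = 0
p'(n) = 10n + 3


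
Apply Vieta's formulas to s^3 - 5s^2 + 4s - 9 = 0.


Monic cubic s^3+bs^2+cs+d=0: sum=-b, pairwise sum=c, product=-d.
b=-5, c=4, d=-9
r1+r2+r3 = 5
r1r2+r1r3+r2r3 = 4
r1r2r3 = 9


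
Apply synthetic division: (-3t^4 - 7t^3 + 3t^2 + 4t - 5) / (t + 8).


Synthetic division with c = -8. Coefficients: -3, -7, 3, 4, -5
Bring down -3.
  -3 * -8 = 24; 24 - 7 = 17
  17 * -8 = -136; -136 + 3 = -133
  -133 * -8 = 1064; 1064 + 4 = 1068
  1068 * -8 = -8544; -8544 - 5 = -8549
Quotient: -3t^3 + 17t^2 - 133t + 1068, Remainder: -8549


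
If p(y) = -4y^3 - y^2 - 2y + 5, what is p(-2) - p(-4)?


p(-2) = 37
p(-4) = 253
p(-2) - p(-4) = 37 - 253 = -216


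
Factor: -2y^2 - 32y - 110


Roots satisfy r1 + r2 = -b/a = -16 and r1*r2 = c/a = 55.
So r1 = -5, r2 = -11.
-2y^2 - 32y - 110 = -2(y - r1)(y - r2) = -2(y + 5)(y + 11)


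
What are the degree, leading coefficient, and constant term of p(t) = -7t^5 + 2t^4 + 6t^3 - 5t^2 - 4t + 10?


Highest power of t is 5, with coefficient -7. Constant term is 10.
Degree = 5, leading coefficient = -7, constant term = 10


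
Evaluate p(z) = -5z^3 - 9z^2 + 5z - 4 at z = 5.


Using direct substitution:
  -5 * (5)^3 = -625
  -9 * (5)^2 = -225
  5 * (5)^1 = 25
  constant: -4
Sum = -625 - 225 + 25 - 4 = -829


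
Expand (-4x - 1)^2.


Expand (-4x - 1)^2 by repeated multiplication:
= 16x^2 + 8x + 1


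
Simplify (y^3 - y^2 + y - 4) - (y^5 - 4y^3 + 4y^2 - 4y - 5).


Distribute the minus sign:
  (y^3 - y^2 + y - 4)
- (y^5 - 4y^3 + 4y^2 - 4y - 5)
Negate second polynomial: -y^5 + 4y^3 - 4y^2 + 4y + 5
Add: -y^5 + 5y^3 - 5y^2 + 5y + 1


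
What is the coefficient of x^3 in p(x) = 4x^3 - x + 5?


Read off the coefficient of x^3: 4


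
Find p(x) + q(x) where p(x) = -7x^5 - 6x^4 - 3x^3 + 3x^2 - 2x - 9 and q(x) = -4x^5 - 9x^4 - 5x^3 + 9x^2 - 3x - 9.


Align terms by degree and add:
  -7x^5 - 6x^4 - 3x^3 + 3x^2 - 2x - 9
  -4x^5 - 9x^4 - 5x^3 + 9x^2 - 3x - 9
= -11x^5 - 15x^4 - 8x^3 + 12x^2 - 5x - 18


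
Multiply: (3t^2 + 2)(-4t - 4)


Distribute each term of the first polynomial:
  (3t^2)(-4t - 4) = -12t^3 - 12t^2
  (2)(-4t - 4) = -8t - 8
Sum: -12t^3 - 12t^2 - 8t - 8


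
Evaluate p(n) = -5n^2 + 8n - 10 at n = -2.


Using direct substitution:
  -5 * (-2)^2 = -20
  8 * (-2)^1 = -16
  constant: -10
Sum = -20 - 16 - 10 = -46


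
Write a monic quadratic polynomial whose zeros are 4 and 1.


p(n) = (n - 4)(n - 1)
Expand: n^2 - 5n + 4


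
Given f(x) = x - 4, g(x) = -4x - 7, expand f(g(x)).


Substitute g(x) into f:
f(g(x)) = 1*(-4x - 7) + (-4)
Expand and combine: -4x - 11


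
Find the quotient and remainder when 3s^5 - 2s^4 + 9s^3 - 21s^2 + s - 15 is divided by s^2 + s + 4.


(3s^5 - 2s^4 + 9s^3 - 21s^2 + s - 15) / (s^2 + s + 4)
Step 1: 3s^3 * (s^2 + s + 4) = 3s^5 + 3s^4 + 12s^3; subtract.
Step 2: -5s^2 * (s^2 + s + 4) = -5s^4 - 5s^3 - 20s^2; subtract.
Step 3: 2s * (s^2 + s + 4) = 2s^3 + 2s^2 + 8s; subtract.
Step 4: -3 * (s^2 + s + 4) = -3s^2 - 3s - 12; subtract.
Quotient: 3s^3 - 5s^2 + 2s - 3, Remainder: -4s - 3


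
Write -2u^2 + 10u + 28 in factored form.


Roots satisfy r1 + r2 = -b/a = 5 and r1*r2 = c/a = -14.
So r1 = 7, r2 = -2.
-2u^2 + 10u + 28 = -2(u - r1)(u - r2) = -2(u - 7)(u + 2)


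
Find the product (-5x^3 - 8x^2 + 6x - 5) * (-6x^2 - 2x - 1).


Distribute each term of the first polynomial:
  (-5x^3)(-6x^2 - 2x - 1) = 30x^5 + 10x^4 + 5x^3
  (-8x^2)(-6x^2 - 2x - 1) = 48x^4 + 16x^3 + 8x^2
  (6x)(-6x^2 - 2x - 1) = -36x^3 - 12x^2 - 6x
  (-5)(-6x^2 - 2x - 1) = 30x^2 + 10x + 5
Sum: 30x^5 + 58x^4 - 15x^3 + 26x^2 + 4x + 5


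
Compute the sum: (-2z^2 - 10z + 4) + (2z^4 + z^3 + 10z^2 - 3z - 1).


Align terms by degree and add:
  -2z^2 - 10z + 4
+ 2z^4 + z^3 + 10z^2 - 3z - 1
= 2z^4 + z^3 + 8z^2 - 13z + 3


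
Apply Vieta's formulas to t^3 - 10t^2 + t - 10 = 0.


Monic cubic t^3+bt^2+ct+d=0: sum=-b, pairwise sum=c, product=-d.
b=-10, c=1, d=-10
r1+r2+r3 = 10
r1r2+r1r3+r2r3 = 1
r1r2r3 = 10


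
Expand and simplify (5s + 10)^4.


Expand (5s + 10)^4 by repeated multiplication:
  (5s + 10)^2 = 25s^2 + 100s + 100
  (5s + 10)^3 = 125s^3 + 750s^2 + 1500s + 1000
= 625s^4 + 5000s^3 + 15000s^2 + 20000s + 10000


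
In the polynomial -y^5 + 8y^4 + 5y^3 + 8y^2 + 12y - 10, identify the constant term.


Read off the constant term: -10


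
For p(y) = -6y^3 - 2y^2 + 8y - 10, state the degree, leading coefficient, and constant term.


Highest power of y is 3, with coefficient -6. Constant term is -10.
Degree = 3, leading coefficient = -6, constant term = -10


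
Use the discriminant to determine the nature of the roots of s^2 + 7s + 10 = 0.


D = b^2 - 4ac = (7)^2 - 4(1)(10) = 49 - 40 = 9
Since D > 0: two distinct rational roots


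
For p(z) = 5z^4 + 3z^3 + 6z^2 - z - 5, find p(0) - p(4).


p(0) = -5
p(4) = 1559
p(0) - p(4) = -5 - 1559 = -1564


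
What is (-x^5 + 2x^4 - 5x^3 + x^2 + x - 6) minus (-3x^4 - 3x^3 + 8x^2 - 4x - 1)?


Distribute the minus sign:
  (-x^5 + 2x^4 - 5x^3 + x^2 + x - 6)
- (-3x^4 - 3x^3 + 8x^2 - 4x - 1)
Negate second polynomial: 3x^4 + 3x^3 - 8x^2 + 4x + 1
Add: -x^5 + 5x^4 - 2x^3 - 7x^2 + 5x - 5


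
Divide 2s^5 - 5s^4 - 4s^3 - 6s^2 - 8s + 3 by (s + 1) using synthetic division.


Synthetic division with c = -1. Coefficients: 2, -5, -4, -6, -8, 3
Bring down 2.
  2 * -1 = -2; -2 - 5 = -7
  -7 * -1 = 7; 7 - 4 = 3
  3 * -1 = -3; -3 - 6 = -9
  -9 * -1 = 9; 9 - 8 = 1
  1 * -1 = -1; -1 + 3 = 2
Quotient: 2s^4 - 7s^3 + 3s^2 - 9s + 1, Remainder: 2


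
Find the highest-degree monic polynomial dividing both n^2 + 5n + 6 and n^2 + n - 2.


Factor each:
  n^2 + 5n + 6 = (n + 2)(n + 3)
  n^2 + n - 2 = (n + 2)(n - 1)
Common monic factor: n + 2


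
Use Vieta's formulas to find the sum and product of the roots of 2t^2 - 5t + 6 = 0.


For at^2+bt+c=0: sum = -b/a, product = c/a.
a=2, b=-5, c=6
Sum = -(-5)/2 = 5/2
Product = (6)/2 = 3


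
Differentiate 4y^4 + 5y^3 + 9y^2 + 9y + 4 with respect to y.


Apply the power rule term by term:
  d/dy(4y^4) = 16y^3
  d/dy(5y^3) = 15y^2
  d/dy(9y^2) = 18y
  d/dy(9y) = 9
  d/dy(4) = 0
p'(y) = 16y^3 + 15y^2 + 18y + 9


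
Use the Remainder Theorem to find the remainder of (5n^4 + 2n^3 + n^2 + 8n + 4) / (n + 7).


By the Remainder Theorem, the remainder equals p(-7):
  5*(-7)^4 = 12005
  2*(-7)^3 = -686
  1*(-7)^2 = 49
  8*(-7)^1 = -56
  constant: 4
Sum: 12005 - 686 + 49 - 56 + 4 = 11316


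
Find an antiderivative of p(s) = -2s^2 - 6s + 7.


Reverse power rule on each term:
  ∫ -2s^2 ds = -(2/3)s^3
  ∫ -6s ds = -3s^2
  ∫ 7 ds = 7s
F(s) = -(2/3)s^3 - 3s^2 + 7s + C


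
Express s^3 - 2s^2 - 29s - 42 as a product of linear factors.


Try integer roots (divisors of -42). s=-3: p(-3)=0.
Divide out (s + 3): quotient is s^2 - 5s - 14.
Factor the quadratic: (s - 7)(s + 2)
Result: (s + 3)(s - 7)(s + 2)


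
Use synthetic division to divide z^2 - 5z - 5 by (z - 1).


Synthetic division with c = 1. Coefficients: 1, -5, -5
Bring down 1.
  1 * 1 = 1; 1 - 5 = -4
  -4 * 1 = -4; -4 - 5 = -9
Quotient: z - 4, Remainder: -9


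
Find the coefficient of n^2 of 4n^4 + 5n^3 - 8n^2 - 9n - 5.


Read off the coefficient of n^2: -8


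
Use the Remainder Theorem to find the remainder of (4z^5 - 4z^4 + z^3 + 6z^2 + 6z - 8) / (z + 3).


By the Remainder Theorem, the remainder equals p(-3):
  4*(-3)^5 = -972
  -4*(-3)^4 = -324
  1*(-3)^3 = -27
  6*(-3)^2 = 54
  6*(-3)^1 = -18
  constant: -8
Sum: -972 - 324 - 27 + 54 - 18 - 8 = -1295
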